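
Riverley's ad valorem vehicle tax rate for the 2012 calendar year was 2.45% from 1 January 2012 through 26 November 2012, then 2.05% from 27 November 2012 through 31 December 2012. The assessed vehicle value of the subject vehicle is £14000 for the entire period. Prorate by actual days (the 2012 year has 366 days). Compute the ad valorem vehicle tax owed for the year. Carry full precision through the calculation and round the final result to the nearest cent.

£337.64

1 January – 26 November 2012: 331 days at 2.45% → £14000 × 2.45% × 331/366 = £310.1995
27 November – 31 December 2012: 35 days at 2.05% → £14000 × 2.05% × 35/366 = £27.4454
Total = £337.6448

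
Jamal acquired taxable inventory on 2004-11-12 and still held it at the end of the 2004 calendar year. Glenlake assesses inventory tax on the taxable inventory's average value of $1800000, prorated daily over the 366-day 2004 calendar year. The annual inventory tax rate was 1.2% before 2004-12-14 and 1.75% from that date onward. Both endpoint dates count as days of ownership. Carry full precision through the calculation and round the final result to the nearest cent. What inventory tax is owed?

2004-11-12 to 2004-12-13: 32 days at 1.2% → $1800000 × 1.2% × 32/366 = $1888.5246
2004-12-14 to 2004-12-31: 18 days at 1.75% → $1800000 × 1.75% × 18/366 = $1549.1803
Total = $3437.7049

$3437.70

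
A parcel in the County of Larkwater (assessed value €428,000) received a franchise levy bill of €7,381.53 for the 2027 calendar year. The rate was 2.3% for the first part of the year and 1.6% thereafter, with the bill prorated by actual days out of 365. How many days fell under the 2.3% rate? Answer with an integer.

65 days

Let d = days at the first rate; then 365 − d days at the second rate.
€428,000 × [2.3%·d + 1.6%·(365−d)] / 365 = €7,381.53
Solving gives d = 65, so the new rate took effect on 7 March 2027.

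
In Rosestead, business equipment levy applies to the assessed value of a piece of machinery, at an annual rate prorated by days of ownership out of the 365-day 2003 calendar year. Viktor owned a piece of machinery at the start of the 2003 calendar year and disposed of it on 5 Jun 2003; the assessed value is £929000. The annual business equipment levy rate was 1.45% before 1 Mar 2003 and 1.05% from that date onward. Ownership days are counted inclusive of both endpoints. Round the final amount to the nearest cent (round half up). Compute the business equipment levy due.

£4769.72

1 Jan – 28 Feb 2003: 59 days at 1.45% → £929000 × 1.45% × 59/365 = £2177.4233
1 Mar – 5 Jun 2003: 97 days at 1.05% → £929000 × 1.05% × 97/365 = £2592.2918
Total = £4769.7151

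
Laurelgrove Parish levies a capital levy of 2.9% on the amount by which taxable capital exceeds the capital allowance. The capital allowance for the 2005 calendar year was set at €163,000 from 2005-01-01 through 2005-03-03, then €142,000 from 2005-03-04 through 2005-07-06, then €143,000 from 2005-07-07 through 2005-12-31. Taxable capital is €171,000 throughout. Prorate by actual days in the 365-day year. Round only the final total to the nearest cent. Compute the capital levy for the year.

2005-01-01 to 2005-03-03: 62 days, exemption €163,000 → (€171,000 − €163,000) × 2.9% × 62/365 = €39.4082
2005-03-04 to 2005-07-06: 125 days, exemption €142,000 → (€171,000 − €142,000) × 2.9% × 125/365 = €288.0137
2005-07-07 to 2005-12-31: 178 days, exemption €143,000 → (€171,000 − €143,000) × 2.9% × 178/365 = €395.9890
Total = €723.4110

€723.41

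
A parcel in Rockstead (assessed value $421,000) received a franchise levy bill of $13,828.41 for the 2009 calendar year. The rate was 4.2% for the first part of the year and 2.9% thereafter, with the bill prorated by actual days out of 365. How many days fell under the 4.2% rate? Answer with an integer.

108 days

Let d = days at the first rate; then 365 − d days at the second rate.
$421,000 × [4.2%·d + 2.9%·(365−d)] / 365 = $13,828.41
Solving gives d = 108, so the new rate took effect on 19 April 2009.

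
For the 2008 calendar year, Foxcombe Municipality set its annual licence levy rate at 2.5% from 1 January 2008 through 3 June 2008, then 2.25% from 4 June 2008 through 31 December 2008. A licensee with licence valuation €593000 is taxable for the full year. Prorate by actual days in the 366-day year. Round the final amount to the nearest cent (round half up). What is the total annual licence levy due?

1 January – 3 June 2008: 155 days at 2.5% → €593000 × 2.5% × 155/366 = €6278.3470
4 June – 31 December 2008: 211 days at 2.25% → €593000 × 2.25% × 211/366 = €7691.9877
Total = €13970.3347

€13970.33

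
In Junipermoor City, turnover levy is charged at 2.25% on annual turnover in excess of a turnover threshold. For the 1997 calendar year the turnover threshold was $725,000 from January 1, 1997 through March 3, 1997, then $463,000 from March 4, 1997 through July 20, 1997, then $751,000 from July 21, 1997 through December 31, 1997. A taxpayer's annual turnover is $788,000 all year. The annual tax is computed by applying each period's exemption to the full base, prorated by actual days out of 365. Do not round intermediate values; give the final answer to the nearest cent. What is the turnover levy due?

January 1 – March 3, 1997: 62 days, exemption $725,000 → ($788,000 − $725,000) × 2.25% × 62/365 = $240.7808
March 4 – July 20, 1997: 139 days, exemption $463,000 → ($788,000 − $463,000) × 2.25% × 139/365 = $2,784.7603
July 21 – December 31, 1997: 164 days, exemption $751,000 → ($788,000 − $751,000) × 2.25% × 164/365 = $374.0548
Total = $3,399.5959

$3,399.60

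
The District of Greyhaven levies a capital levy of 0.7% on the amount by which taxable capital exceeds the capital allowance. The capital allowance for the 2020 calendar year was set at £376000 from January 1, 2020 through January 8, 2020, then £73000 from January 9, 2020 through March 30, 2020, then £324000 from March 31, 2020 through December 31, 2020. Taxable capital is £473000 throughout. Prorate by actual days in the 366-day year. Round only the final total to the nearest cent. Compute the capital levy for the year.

January 1 – January 8, 2020: 8 days, exemption £376000 → (£473000 − £376000) × 0.7% × 8/366 = £14.8415
January 9 – March 30, 2020: 82 days, exemption £73000 → (£473000 − £73000) × 0.7% × 82/366 = £627.3224
March 31 – December 31, 2020: 276 days, exemption £324000 → (£473000 − £324000) × 0.7% × 276/366 = £786.5246
Total = £1428.6885

£1428.69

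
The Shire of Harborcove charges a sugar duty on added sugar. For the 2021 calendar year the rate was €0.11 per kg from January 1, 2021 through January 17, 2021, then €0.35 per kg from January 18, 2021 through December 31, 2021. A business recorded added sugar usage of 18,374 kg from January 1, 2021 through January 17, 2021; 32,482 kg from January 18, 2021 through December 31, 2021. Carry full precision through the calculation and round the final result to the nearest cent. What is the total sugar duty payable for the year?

€13389.84

January 1 – January 17, 2021: 18,374 kg at €0.11/kg → €2021.14
January 18 – December 31, 2021: 32,482 kg at €0.35/kg → €11368.70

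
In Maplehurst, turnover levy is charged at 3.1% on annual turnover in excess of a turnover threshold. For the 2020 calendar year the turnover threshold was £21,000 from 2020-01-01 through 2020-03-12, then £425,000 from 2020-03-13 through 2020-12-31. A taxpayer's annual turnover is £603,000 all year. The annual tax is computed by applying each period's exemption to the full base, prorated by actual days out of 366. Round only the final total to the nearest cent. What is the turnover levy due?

2020-01-01 to 2020-03-12: 72 days, exemption £21,000 → (£603,000 − £21,000) × 3.1% × 72/366 = £3,549.2459
2020-03-13 to 2020-12-31: 294 days, exemption £425,000 → (£603,000 − £425,000) × 3.1% × 294/366 = £4,432.4918
Total = £7,981.7377

£7,981.74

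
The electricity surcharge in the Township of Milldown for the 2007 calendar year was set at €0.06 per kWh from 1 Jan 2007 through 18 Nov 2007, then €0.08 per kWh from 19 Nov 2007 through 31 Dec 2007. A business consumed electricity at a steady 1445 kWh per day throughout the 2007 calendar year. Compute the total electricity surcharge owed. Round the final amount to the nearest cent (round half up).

€32,888.20

1 Jan – 18 Nov 2007: 322 days × 1445 kWh/day = 465,290 kWh at €0.06/kWh → €27,917.40
19 Nov – 31 Dec 2007: 43 days × 1445 kWh/day = 62,135 kWh at €0.08/kWh → €4,970.80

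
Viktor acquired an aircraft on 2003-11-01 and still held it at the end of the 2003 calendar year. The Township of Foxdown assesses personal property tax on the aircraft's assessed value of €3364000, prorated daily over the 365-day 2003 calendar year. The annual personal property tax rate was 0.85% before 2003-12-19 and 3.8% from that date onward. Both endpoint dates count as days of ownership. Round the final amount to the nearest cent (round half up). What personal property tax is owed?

2003-11-01 to 2003-12-18: 48 days at 0.85% → €3364000 × 0.85% × 48/365 = €3760.3068
2003-12-19 to 2003-12-31: 13 days at 3.8% → €3364000 × 3.8% × 13/365 = €4552.9205
Total = €8313.2274

€8313.23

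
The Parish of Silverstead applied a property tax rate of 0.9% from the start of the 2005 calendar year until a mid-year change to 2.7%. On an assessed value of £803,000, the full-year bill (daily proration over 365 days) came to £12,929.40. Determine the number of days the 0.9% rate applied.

Let d = days at the first rate; then 365 − d days at the second rate.
£803,000 × [0.9%·d + 2.7%·(365−d)] / 365 = £12,929.40
Solving gives d = 221, so the new rate took effect on August 10, 2005.

221 days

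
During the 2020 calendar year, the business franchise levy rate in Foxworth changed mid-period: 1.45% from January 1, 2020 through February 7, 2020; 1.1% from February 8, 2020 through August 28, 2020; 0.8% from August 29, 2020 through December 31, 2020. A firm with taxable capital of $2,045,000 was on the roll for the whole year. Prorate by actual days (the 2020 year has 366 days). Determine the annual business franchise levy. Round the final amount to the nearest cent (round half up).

January 1 – February 7, 2020: 38 days at 1.45% → $2,045,000 × 1.45% × 38/366 = $3,078.6749
February 8 – August 28, 2020: 203 days at 1.1% → $2,045,000 × 1.1% × 203/366 = $12,476.7350
August 29 – December 31, 2020: 125 days at 0.8% → $2,045,000 × 0.8% × 125/366 = $5,587.4317
Total = $21,142.8415

$21,142.84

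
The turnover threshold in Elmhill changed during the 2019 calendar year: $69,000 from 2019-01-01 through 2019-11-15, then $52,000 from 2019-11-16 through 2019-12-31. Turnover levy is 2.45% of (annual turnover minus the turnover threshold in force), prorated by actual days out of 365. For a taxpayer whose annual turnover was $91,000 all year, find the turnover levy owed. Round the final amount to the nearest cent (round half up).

2019-01-01 to 2019-11-15: 319 days, exemption $69,000 → ($91,000 − $69,000) × 2.45% × 319/365 = $471.0712
2019-11-16 to 2019-12-31: 46 days, exemption $52,000 → ($91,000 − $52,000) × 2.45% × 46/365 = $120.4192
Total = $591.4904

$591.49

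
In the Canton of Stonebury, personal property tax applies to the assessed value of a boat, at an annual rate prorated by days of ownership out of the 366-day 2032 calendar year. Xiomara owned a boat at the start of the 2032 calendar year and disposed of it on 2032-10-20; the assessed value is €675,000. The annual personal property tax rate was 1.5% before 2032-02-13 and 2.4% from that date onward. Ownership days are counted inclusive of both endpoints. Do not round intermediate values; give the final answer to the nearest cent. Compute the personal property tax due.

2032-01-01 to 2032-02-12: 43 days at 1.5% → €675,000 × 1.5% × 43/366 = €1,189.5492
2032-02-13 to 2032-10-20: 251 days at 2.4% → €675,000 × 2.4% × 251/366 = €11,109.8361
Total = €12,299.3852

€12,299.39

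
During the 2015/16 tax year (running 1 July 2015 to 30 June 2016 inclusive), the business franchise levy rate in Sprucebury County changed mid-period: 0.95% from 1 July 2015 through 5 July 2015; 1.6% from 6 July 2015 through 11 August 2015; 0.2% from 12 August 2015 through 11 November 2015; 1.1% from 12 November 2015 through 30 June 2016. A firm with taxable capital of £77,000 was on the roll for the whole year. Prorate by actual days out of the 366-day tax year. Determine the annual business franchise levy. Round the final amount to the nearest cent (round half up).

£710.15

1 July – 5 July 2015: 5 days at 0.95% → £77,000 × 0.95% × 5/366 = £9.9932
6 July – 11 August 2015: 37 days at 1.6% → £77,000 × 1.6% × 37/366 = £124.5464
12 August – 11 November 2015: 92 days at 0.2% → £77,000 × 0.2% × 92/366 = £38.7104
12 November 2015 – 30 June 2016: 232 days at 1.1% → £77,000 × 1.1% × 232/366 = £536.8962
Total = £710.1462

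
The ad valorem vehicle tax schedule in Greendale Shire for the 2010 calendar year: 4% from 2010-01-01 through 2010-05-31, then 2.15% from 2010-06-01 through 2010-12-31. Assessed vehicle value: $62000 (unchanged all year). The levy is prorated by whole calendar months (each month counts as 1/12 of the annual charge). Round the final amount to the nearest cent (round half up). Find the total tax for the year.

$1810.92

2010-01-01 to 2010-05-31: 5 months at 4% → $62000 × 4% × 5/12 = $1033.3333
2010-06-01 to 2010-12-31: 7 months at 2.15% → $62000 × 2.15% × 7/12 = $777.5833
Total = $1810.9167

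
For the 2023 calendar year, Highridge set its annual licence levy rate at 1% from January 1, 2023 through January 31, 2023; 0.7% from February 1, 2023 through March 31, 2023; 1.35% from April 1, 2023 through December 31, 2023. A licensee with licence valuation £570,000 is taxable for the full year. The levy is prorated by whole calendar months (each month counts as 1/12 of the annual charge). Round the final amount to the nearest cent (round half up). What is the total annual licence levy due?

£6,911.25

January 1 – January 31, 2023: 1 month at 1% → £570,000 × 1% × 1/12 = £475.0000
February 1 – March 31, 2023: 2 months at 0.7% → £570,000 × 0.7% × 2/12 = £665.0000
April 1 – December 31, 2023: 9 months at 1.35% → £570,000 × 1.35% × 9/12 = £5,771.2500
Total = £6,911.2500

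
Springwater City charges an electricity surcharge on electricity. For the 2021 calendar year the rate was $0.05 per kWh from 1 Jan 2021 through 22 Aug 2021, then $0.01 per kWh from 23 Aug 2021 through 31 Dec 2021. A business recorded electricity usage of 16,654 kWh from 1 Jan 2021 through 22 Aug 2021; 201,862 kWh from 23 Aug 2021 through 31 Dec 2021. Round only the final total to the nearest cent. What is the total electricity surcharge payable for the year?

1 Jan – 22 Aug 2021: 16,654 kWh at $0.05/kWh → $832.70
23 Aug – 31 Dec 2021: 201,862 kWh at $0.01/kWh → $2018.62

$2851.32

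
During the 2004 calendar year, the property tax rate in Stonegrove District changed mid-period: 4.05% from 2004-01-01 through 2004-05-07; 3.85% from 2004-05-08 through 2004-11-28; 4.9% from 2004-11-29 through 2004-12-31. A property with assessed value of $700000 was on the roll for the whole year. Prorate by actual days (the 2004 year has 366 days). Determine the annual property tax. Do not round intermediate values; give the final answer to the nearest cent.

$28102.32

2004-01-01 to 2004-05-07: 128 days at 4.05% → $700000 × 4.05% × 128/366 = $9914.7541
2004-05-08 to 2004-11-28: 205 days at 3.85% → $700000 × 3.85% × 205/366 = $15094.9454
2004-11-29 to 2004-12-31: 33 days at 4.9% → $700000 × 4.9% × 33/366 = $3092.6230
Total = $28102.3224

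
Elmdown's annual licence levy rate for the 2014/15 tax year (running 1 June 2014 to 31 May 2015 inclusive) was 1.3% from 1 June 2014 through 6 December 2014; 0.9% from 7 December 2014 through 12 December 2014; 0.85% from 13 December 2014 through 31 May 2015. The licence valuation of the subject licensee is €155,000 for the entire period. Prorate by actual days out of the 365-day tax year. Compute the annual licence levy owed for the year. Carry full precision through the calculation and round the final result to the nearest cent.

1 June – 6 December 2014: 189 days at 1.3% → €155,000 × 1.3% × 189/365 = €1,043.3836
7 December – 12 December 2014: 6 days at 0.9% → €155,000 × 0.9% × 6/365 = €22.9315
13 December 2014 – 31 May 2015: 170 days at 0.85% → €155,000 × 0.85% × 170/365 = €613.6301
Total = €1,679.9452

€1,679.95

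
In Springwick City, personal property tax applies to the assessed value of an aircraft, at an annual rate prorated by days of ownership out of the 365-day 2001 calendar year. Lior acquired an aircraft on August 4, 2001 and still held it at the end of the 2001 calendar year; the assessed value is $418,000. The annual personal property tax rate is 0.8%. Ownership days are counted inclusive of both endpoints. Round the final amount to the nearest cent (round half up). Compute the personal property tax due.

$1,374.25

Days held (August 4 – December 31, 2001): 150 out of 365
Tax = $418,000 × 0.8% × 150/365 = $1,374.2466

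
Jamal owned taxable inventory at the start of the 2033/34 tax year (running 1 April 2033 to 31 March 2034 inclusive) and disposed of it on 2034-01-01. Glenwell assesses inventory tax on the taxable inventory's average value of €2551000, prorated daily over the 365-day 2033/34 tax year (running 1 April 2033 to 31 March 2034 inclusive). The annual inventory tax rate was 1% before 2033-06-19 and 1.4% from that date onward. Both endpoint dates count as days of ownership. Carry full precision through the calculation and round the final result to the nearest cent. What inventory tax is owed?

€24797.12

2033-04-01 to 2033-06-18: 79 days at 1% → €2551000 × 1% × 79/365 = €5521.3425
2033-06-19 to 2034-01-01: 197 days at 1.4% → €2551000 × 1.4% × 197/365 = €19275.7753
Total = €24797.1178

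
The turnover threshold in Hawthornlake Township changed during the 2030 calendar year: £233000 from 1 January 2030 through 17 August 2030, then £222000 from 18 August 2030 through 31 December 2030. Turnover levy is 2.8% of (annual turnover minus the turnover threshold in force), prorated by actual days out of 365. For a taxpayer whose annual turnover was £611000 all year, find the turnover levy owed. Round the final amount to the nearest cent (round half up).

£10698.76

1 January – 17 August 2030: 229 days, exemption £233000 → (£611000 − £233000) × 2.8% × 229/365 = £6640.3726
18 August – 31 December 2030: 136 days, exemption £222000 → (£611000 − £222000) × 2.8% × 136/365 = £4058.3890
Total = £10698.7616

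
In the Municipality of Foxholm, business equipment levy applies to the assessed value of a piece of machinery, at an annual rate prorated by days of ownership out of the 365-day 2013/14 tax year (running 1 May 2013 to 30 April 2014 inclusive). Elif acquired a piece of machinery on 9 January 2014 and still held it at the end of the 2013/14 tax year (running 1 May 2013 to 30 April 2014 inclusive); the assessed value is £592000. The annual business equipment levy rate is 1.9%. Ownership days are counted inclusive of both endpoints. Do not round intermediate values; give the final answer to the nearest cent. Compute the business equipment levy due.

Days held (9 January – 30 April 2014): 112 out of 365
Tax = £592000 × 1.9% × 112/365 = £3451.4411

£3451.44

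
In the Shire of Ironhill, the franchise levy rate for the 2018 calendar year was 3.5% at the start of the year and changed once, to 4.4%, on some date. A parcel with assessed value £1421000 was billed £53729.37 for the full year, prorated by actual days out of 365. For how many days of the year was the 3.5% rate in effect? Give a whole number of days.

Let d = days at the first rate; then 365 − d days at the second rate.
£1421000 × [3.5%·d + 4.4%·(365−d)] / 365 = £53729.37
Solving gives d = 251, so the new rate took effect on 9 September 2018.

251 days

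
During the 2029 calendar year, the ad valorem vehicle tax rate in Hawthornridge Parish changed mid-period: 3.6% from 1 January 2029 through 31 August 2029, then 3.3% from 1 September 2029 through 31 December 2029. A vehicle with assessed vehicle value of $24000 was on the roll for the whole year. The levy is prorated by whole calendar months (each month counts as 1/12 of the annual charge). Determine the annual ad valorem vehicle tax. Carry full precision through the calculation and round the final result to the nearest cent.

1 January – 31 August 2029: 8 months at 3.6% → $24000 × 3.6% × 8/12 = $576.0000
1 September – 31 December 2029: 4 months at 3.3% → $24000 × 3.3% × 4/12 = $264.0000
Total = $840.0000

$840.00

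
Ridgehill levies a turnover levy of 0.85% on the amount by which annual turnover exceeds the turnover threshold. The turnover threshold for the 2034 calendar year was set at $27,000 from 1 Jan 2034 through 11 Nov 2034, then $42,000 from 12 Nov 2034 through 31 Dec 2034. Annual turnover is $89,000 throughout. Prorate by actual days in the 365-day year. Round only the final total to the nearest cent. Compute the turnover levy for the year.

$509.53

1 Jan – 11 Nov 2034: 315 days, exemption $27,000 → ($89,000 − $27,000) × 0.85% × 315/365 = $454.8082
12 Nov – 31 Dec 2034: 50 days, exemption $42,000 → ($89,000 − $42,000) × 0.85% × 50/365 = $54.7260
Total = $509.5342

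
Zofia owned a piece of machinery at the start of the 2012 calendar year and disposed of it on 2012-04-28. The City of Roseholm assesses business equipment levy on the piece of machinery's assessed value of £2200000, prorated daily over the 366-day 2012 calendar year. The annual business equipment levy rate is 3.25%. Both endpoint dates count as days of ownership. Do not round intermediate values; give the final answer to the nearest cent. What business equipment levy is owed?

£23247.27

Days held (2012-01-01 to 2012-04-28): 119 out of 366
Tax = £2200000 × 3.25% × 119/366 = £23247.2678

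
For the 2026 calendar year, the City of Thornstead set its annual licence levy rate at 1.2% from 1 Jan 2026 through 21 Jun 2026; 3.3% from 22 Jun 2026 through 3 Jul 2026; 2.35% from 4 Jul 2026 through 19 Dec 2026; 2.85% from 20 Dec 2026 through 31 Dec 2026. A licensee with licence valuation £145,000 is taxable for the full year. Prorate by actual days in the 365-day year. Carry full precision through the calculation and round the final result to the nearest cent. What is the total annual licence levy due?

1 Jan – 21 Jun 2026: 172 days at 1.2% → £145,000 × 1.2% × 172/365 = £819.9452
22 Jun – 3 Jul 2026: 12 days at 3.3% → £145,000 × 3.3% × 12/365 = £157.3151
4 Jul – 19 Dec 2026: 169 days at 2.35% → £145,000 × 2.35% × 169/365 = £1,577.7192
20 Dec – 31 Dec 2026: 12 days at 2.85% → £145,000 × 2.85% × 12/365 = £135.8630
Total = £2,690.8425

£2,690.84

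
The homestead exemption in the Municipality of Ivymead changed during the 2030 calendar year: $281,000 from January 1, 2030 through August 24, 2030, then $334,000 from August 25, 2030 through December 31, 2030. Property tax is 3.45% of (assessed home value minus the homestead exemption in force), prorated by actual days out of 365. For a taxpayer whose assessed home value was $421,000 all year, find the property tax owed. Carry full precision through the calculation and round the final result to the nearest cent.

January 1 – August 24, 2030: 236 days, exemption $281,000 → ($421,000 − $281,000) × 3.45% × 236/365 = $3,122.9589
August 25 – December 31, 2030: 129 days, exemption $334,000 → ($421,000 − $334,000) × 3.45% × 129/365 = $1,060.8041
Total = $4,183.7630

$4,183.76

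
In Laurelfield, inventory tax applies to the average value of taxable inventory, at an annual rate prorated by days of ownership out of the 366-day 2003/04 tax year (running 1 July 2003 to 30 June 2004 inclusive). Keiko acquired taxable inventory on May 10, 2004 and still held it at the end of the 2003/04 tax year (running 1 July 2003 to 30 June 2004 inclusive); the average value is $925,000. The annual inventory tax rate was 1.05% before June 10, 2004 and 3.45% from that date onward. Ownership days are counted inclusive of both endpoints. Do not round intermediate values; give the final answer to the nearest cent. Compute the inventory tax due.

$2,653.69

May 10 – June 9, 2004: 31 days at 1.05% → $925,000 × 1.05% × 31/366 = $822.6434
June 10 – June 30, 2004: 21 days at 3.45% → $925,000 × 3.45% × 21/366 = $1,831.0451
Total = $2,653.6885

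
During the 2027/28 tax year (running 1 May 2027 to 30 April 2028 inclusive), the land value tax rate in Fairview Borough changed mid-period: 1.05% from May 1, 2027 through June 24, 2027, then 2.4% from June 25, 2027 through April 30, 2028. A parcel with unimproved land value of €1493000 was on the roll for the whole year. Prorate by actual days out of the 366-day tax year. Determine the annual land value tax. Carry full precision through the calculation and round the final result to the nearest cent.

€32803.17

May 1 – June 24, 2027: 55 days at 1.05% → €1493000 × 1.05% × 55/366 = €2355.7582
June 25, 2027 – April 30, 2028: 311 days at 2.4% → €1493000 × 2.4% × 311/366 = €30447.4098
Total = €32803.1680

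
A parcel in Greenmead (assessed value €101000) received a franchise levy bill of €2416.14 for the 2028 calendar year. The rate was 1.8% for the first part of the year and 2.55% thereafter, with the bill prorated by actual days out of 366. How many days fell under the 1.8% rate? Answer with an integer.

77 days

Let d = days at the first rate; then 366 − d days at the second rate.
€101000 × [1.8%·d + 2.55%·(366−d)] / 366 = €2416.14
Solving gives d = 77, so the new rate took effect on 18 March 2028.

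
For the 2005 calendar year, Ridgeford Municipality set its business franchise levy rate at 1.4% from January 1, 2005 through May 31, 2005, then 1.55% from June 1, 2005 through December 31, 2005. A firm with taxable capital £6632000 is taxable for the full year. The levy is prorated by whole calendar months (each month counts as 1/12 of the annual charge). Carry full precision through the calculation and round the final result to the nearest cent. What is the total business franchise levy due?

£98651.00

January 1 – May 31, 2005: 5 months at 1.4% → £6632000 × 1.4% × 5/12 = £38686.6667
June 1 – December 31, 2005: 7 months at 1.55% → £6632000 × 1.55% × 7/12 = £59964.3333
Total = £98651.0000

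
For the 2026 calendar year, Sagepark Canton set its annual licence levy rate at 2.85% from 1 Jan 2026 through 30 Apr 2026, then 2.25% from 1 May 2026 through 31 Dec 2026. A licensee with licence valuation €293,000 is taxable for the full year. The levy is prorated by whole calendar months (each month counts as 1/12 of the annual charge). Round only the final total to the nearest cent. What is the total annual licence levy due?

1 Jan – 30 Apr 2026: 4 months at 2.85% → €293,000 × 2.85% × 4/12 = €2,783.5000
1 May – 31 Dec 2026: 8 months at 2.25% → €293,000 × 2.25% × 8/12 = €4,395.0000
Total = €7,178.5000

€7,178.50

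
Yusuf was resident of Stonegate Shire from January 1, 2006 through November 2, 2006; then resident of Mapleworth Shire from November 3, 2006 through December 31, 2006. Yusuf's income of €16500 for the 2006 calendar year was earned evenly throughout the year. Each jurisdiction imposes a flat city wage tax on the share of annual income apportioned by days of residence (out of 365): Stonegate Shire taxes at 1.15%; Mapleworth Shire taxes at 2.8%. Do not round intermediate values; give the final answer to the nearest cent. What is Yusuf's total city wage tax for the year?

Stonegate Shire, January 1 – November 2, 2006: 306 days → €16500 × 1.15% × 306/365 = €159.0781
Mapleworth Shire, November 3 – December 31, 2006: 59 days → €16500 × 2.8% × 59/365 = €74.6795
Total = €233.7575

€233.76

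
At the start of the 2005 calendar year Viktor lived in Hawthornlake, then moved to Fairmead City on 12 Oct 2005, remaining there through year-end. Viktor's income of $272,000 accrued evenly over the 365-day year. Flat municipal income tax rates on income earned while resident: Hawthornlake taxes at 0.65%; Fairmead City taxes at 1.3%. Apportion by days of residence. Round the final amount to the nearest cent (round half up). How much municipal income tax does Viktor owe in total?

Hawthornlake, 1 Jan – 11 Oct 2005: 284 days → $272,000 × 0.65% × 284/365 = $1,375.6493
Fairmead City, 12 Oct – 31 Dec 2005: 81 days → $272,000 × 1.3% × 81/365 = $784.7014
Total = $2,160.3507

$2,160.35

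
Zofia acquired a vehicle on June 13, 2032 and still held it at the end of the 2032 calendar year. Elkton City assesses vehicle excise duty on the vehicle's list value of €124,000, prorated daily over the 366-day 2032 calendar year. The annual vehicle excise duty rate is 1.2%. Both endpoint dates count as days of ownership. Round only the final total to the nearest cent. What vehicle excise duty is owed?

Days held (June 13 – December 31, 2032): 202 out of 366
Tax = €124,000 × 1.2% × 202/366 = €821.2459

€821.25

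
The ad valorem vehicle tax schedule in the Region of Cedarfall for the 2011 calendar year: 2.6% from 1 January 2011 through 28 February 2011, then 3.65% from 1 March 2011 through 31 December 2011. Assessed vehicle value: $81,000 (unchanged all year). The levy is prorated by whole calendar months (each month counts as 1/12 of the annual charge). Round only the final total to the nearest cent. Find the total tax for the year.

1 January – 28 February 2011: 2 months at 2.6% → $81,000 × 2.6% × 2/12 = $351.0000
1 March – 31 December 2011: 10 months at 3.65% → $81,000 × 3.65% × 10/12 = $2,463.7500
Total = $2,814.7500

$2,814.75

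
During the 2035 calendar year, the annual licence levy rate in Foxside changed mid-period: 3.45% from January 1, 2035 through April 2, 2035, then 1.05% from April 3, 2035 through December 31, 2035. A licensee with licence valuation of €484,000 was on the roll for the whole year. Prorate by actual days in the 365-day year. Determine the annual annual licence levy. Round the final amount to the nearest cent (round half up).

€8,009.87

January 1 – April 2, 2035: 92 days at 3.45% → €484,000 × 3.45% × 92/365 = €4,208.8110
April 3 – December 31, 2035: 273 days at 1.05% → €484,000 × 1.05% × 273/365 = €3,801.0575
Total = €8,009.8685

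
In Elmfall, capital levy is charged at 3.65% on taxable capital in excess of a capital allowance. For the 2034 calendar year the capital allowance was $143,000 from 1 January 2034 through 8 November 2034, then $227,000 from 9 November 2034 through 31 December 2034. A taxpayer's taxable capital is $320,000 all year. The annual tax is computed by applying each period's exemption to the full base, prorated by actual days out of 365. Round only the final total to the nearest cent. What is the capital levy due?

1 January – 8 November 2034: 312 days, exemption $143,000 → ($320,000 − $143,000) × 3.65% × 312/365 = $5,522.4000
9 November – 31 December 2034: 53 days, exemption $227,000 → ($320,000 − $227,000) × 3.65% × 53/365 = $492.9000
Total = $6,015.3000

$6,015.30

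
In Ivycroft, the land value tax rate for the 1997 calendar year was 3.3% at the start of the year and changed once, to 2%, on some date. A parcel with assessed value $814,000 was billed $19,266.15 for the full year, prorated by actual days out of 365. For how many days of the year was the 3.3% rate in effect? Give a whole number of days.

103 days

Let d = days at the first rate; then 365 − d days at the second rate.
$814,000 × [3.3%·d + 2%·(365−d)] / 365 = $19,266.15
Solving gives d = 103, so the new rate took effect on April 14, 1997.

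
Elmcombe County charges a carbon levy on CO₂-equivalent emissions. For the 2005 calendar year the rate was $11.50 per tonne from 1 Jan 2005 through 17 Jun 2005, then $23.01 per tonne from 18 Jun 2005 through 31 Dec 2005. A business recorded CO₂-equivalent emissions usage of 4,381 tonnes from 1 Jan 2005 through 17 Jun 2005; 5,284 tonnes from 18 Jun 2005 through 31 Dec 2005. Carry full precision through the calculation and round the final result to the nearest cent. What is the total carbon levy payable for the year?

1 Jan – 17 Jun 2005: 4,381 tonnes at $11.50/tonne → $50,381.50
18 Jun – 31 Dec 2005: 5,284 tonnes at $23.01/tonne → $121,584.84

$171,966.34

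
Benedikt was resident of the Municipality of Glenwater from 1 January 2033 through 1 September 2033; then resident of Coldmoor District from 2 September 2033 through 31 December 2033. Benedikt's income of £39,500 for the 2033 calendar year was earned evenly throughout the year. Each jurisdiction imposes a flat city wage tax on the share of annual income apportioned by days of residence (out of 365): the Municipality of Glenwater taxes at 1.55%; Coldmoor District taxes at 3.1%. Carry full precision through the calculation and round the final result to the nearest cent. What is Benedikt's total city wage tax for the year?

£815.22

The Municipality of Glenwater, 1 January – 1 September 2033: 244 days → £39,500 × 1.55% × 244/365 = £409.2849
Coldmoor District, 2 September – 31 December 2033: 121 days → £39,500 × 3.1% × 121/365 = £405.9301
Total = £815.2151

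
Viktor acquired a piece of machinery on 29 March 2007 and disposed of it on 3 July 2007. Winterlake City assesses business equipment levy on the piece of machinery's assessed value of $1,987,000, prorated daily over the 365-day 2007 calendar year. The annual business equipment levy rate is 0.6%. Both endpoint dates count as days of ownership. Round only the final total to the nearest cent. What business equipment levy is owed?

$3,168.31

Days held (29 March – 3 July 2007): 97 out of 365
Tax = $1,987,000 × 0.6% × 97/365 = $3,168.3123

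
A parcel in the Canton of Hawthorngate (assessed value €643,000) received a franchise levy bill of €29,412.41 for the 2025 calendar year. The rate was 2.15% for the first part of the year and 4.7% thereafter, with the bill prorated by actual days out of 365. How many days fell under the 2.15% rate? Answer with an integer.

Let d = days at the first rate; then 365 − d days at the second rate.
€643,000 × [2.15%·d + 4.7%·(365−d)] / 365 = €29,412.41
Solving gives d = 18, so the new rate took effect on January 19, 2025.

18 days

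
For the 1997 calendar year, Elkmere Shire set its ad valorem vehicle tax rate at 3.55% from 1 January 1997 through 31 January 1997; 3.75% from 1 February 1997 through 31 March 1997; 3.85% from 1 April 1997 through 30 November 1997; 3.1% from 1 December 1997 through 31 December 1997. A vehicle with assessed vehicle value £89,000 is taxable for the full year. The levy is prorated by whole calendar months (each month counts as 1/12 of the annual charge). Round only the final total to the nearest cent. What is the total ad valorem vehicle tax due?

1 January – 31 January 1997: 1 month at 3.55% → £89,000 × 3.55% × 1/12 = £263.2917
1 February – 31 March 1997: 2 months at 3.75% → £89,000 × 3.75% × 2/12 = £556.2500
1 April – 30 November 1997: 8 months at 3.85% → £89,000 × 3.85% × 8/12 = £2,284.3333
1 December – 31 December 1997: 1 month at 3.1% → £89,000 × 3.1% × 1/12 = £229.9167
Total = £3,333.7917

£3,333.79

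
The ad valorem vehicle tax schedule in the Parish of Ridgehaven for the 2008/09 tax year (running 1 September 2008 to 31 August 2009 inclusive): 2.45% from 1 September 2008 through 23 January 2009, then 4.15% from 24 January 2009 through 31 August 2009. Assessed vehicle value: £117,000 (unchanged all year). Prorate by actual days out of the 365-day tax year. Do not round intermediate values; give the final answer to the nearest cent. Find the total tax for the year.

£4,065.35

1 September 2008 – 23 January 2009: 145 days at 2.45% → £117,000 × 2.45% × 145/365 = £1,138.7466
24 January – 31 August 2009: 220 days at 4.15% → £117,000 × 4.15% × 220/365 = £2,926.6027
Total = £4,065.3493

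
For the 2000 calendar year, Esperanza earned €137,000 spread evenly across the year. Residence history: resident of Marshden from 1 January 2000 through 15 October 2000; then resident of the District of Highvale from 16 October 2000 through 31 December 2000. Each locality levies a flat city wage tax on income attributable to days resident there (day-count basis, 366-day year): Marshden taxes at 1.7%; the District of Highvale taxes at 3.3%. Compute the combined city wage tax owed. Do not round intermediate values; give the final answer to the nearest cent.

Marshden, 1 January – 15 October 2000: 289 days → €137,000 × 1.7% × 289/366 = €1,839.0191
The District of Highvale, 16 October – 31 December 2000: 77 days → €137,000 × 3.3% × 77/366 = €951.1393
Total = €2,790.1585

€2,790.16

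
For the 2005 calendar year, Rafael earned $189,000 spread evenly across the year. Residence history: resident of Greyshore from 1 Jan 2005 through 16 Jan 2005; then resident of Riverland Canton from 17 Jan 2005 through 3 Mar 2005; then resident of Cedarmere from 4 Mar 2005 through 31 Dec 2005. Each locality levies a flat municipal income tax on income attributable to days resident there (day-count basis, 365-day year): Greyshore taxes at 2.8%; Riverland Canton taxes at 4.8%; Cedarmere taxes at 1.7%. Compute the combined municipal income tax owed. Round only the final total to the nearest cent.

$4,042.53

Greyshore, 1 Jan – 16 Jan 2005: 16 days → $189,000 × 2.8% × 16/365 = $231.9781
Riverland Canton, 17 Jan – 3 Mar 2005: 46 days → $189,000 × 4.8% × 46/365 = $1,143.3205
Cedarmere, 4 Mar – 31 Dec 2005: 303 days → $189,000 × 1.7% × 303/365 = $2,667.2301
Total = $4,042.5288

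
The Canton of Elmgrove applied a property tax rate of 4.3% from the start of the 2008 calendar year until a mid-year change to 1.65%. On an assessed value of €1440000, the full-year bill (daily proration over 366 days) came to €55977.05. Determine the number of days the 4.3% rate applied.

Let d = days at the first rate; then 366 − d days at the second rate.
€1440000 × [4.3%·d + 1.65%·(366−d)] / 366 = €55977.05
Solving gives d = 309, so the new rate took effect on 5 Nov 2008.

309 days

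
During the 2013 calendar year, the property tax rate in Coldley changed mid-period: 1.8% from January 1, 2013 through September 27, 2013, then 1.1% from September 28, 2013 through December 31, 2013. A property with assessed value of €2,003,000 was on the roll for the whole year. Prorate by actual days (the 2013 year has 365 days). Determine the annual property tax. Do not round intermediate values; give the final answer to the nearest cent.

€32,404.70

January 1 – September 27, 2013: 270 days at 1.8% → €2,003,000 × 1.8% × 270/365 = €26,670.0822
September 28 – December 31, 2013: 95 days at 1.1% → €2,003,000 × 1.1% × 95/365 = €5,734.6164
Total = €32,404.6986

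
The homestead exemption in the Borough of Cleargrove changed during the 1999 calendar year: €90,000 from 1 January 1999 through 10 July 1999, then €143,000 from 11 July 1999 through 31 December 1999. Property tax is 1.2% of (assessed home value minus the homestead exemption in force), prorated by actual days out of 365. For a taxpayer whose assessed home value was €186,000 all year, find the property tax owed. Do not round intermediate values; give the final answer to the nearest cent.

1 January – 10 July 1999: 191 days, exemption €90,000 → (€186,000 − €90,000) × 1.2% × 191/365 = €602.8274
11 July – 31 December 1999: 174 days, exemption €143,000 → (€186,000 − €143,000) × 1.2% × 174/365 = €245.9836
Total = €848.8110

€848.81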